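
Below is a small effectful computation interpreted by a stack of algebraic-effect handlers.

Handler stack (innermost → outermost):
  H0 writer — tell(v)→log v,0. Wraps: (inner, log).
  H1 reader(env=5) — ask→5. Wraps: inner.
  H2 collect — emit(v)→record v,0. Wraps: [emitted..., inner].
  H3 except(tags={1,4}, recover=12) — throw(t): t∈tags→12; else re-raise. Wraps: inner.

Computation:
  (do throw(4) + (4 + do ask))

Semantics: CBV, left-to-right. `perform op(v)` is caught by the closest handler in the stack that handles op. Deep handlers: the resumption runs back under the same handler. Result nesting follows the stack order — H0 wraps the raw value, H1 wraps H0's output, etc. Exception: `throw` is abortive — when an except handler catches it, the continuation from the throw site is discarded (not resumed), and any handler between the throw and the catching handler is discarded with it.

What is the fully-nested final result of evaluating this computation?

Working:
throw(4) @ H3 caught ⇒ 12
= 12

Answer: 12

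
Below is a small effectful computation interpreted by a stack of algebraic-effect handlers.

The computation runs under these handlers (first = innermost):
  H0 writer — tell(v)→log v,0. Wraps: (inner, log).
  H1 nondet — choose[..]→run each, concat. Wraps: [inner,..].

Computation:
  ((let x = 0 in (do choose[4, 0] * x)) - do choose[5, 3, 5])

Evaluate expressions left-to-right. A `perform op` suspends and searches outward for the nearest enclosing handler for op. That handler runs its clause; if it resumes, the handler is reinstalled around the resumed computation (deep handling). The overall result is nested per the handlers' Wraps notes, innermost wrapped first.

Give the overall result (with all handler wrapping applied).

Answer: [(-5, ()), (-3, ()), (-5, ()), (-5, ()), (-3, ()), (-5, ())]

Evaluation trace:
choose[4, 0] @ H1
  branch[0] choose=4:
    choose[5, 3, 5] @ H1
      branch[0] choose=5:
        H0 returns (-5, ())
        H1 returns [(-5, ())]
      branch[1] choose=3:
        H0 returns (-3, ())
        H1 returns [(-3, ())]
      branch[2] choose=5:
        H0 returns (-5, ())
        H1 returns [(-5, ())]
  branch[1] choose=0:
    choose[5, 3, 5] @ H1
      branch[0] choose=5:
        H0 returns (-5, ())
        H1 returns [(-5, ())]
      branch[1] choose=3:
        H0 returns (-3, ())
        H1 returns [(-3, ())]
      branch[2] choose=5:
        H0 returns (-5, ())
        H1 returns [(-5, ())]
= [(-5, ()), (-3, ()), (-5, ()), (-5, ()), (-3, ()), (-5, ())]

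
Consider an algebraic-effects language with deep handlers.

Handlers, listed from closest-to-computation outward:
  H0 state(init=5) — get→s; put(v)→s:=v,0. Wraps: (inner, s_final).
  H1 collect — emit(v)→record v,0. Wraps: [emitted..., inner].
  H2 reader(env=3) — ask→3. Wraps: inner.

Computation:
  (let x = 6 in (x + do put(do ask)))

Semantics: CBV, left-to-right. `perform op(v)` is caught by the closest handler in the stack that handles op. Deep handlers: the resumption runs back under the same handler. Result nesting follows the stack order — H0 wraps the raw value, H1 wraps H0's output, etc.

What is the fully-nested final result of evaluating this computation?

Answer: [(6, 3)]

Evaluation trace:
ask @ H2 ⇒ 3
put(3) @ H0 ⇒ s:=3
H0 returns (6, 3)
H1 returns [(6, 3)]
H2 returns [(6, 3)]
= [(6, 3)]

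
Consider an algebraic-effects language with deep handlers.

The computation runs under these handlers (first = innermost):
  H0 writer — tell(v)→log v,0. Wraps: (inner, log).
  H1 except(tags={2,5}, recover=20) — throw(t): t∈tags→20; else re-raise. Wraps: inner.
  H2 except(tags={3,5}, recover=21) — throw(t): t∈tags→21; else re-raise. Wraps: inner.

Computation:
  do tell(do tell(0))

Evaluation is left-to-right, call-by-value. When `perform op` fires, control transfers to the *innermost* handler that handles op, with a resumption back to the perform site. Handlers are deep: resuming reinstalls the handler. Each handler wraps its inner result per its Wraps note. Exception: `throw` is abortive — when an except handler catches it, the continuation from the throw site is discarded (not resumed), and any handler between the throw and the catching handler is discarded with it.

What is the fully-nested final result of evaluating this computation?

Answer: (0, (0, 0))

Evaluation trace:
tell(0) @ H0 ⇒ log+=0
tell(0) @ H0 ⇒ log+=0
H0 returns (0, (0, 0))
H1 returns (0, (0, 0))
H2 returns (0, (0, 0))
= (0, (0, 0))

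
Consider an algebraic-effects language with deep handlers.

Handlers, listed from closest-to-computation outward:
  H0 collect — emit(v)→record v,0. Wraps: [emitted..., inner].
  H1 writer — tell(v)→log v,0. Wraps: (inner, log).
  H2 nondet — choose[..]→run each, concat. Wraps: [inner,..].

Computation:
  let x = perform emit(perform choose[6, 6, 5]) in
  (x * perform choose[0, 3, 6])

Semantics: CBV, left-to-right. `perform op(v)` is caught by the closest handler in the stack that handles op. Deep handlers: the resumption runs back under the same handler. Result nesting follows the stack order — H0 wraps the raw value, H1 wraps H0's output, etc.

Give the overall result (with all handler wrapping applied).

Answer: [([6, 0], ()), ([6, 0], ()), ([6, 0], ()), ([6, 0], ()), ([6, 0], ()), ([6, 0], ()), ([5, 0], ()), ([5, 0], ()), ([5, 0], ())]

Evaluation trace:
choose[6, 6, 5] @ H2
  branch[0] choose=6:
    emit(6) @ H0 ⇒ out+=6
    choose[0, 3, 6] @ H2
      branch[0] choose=0:
        H0 returns [6, 0]
        H1 returns ([6, 0], ())
        H2 returns [([6, 0], ())]
      branch[1] choose=3:
        H0 returns [6, 0]
        H1 returns ([6, 0], ())
        H2 returns [([6, 0], ())]
      branch[2] choose=6:
        H0 returns [6, 0]
        H1 returns ([6, 0], ())
        H2 returns [([6, 0], ())]
  branch[1] choose=6:
    emit(6) @ H0 ⇒ out+=6
    choose[0, 3, 6] @ H2
      branch[0] choose=0:
        H0 returns [6, 0]
        H1 returns ([6, 0], ())
        H2 returns [([6, 0], ())]
      branch[1] choose=3:
        H0 returns [6, 0]
        H1 returns ([6, 0], ())
        H2 returns [([6, 0], ())]
      branch[2] choose=6:
        H0 returns [6, 0]
        H1 returns ([6, 0], ())
        H2 returns [([6, 0], ())]
  branch[2] choose=5:
    emit(5) @ H0 ⇒ out+=5
    choose[0, 3, 6] @ H2
      branch[0] choose=0:
        H0 returns [5, 0]
        H1 returns ([5, 0], ())
        H2 returns [([5, 0], ())]
      branch[1] choose=3:
        H0 returns [5, 0]
        H1 returns ([5, 0], ())
        H2 returns [([5, 0], ())]
      branch[2] choose=6:
        H0 returns [5, 0]
        H1 returns ([5, 0], ())
        H2 returns [([5, 0], ())]
= [([6, 0], ()), ([6, 0], ()), ([6, 0], ()), ([6, 0], ()), ([6, 0], ()), ([6, 0], ()), ([5, 0], ()), ([5, 0], ()), ([5, 0], ())]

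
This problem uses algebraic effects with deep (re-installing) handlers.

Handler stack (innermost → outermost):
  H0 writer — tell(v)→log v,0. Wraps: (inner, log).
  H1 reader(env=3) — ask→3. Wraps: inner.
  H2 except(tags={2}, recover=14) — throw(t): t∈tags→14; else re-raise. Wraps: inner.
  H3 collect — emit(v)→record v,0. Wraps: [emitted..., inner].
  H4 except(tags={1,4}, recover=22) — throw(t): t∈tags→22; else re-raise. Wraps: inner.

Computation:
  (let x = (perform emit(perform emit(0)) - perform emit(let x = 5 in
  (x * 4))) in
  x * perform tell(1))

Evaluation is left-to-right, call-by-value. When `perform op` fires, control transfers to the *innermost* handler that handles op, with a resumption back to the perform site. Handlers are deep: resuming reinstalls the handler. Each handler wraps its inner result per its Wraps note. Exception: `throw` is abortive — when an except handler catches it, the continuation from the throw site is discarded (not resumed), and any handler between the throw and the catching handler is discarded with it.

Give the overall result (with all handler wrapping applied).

Answer: [0, 0, 20, (0, (1))]

Working:
emit(0) @ H3 ⇒ out+=0
emit(0) @ H3 ⇒ out+=0
emit(20) @ H3 ⇒ out+=20
tell(1) @ H0 ⇒ log+=1
H0 returns (0, (1))
H1 returns (0, (1))
H2 returns (0, (1))
H3 returns [0, 0, 20, (0, (1))]
H4 returns [0, 0, 20, (0, (1))]
= [0, 0, 20, (0, (1))]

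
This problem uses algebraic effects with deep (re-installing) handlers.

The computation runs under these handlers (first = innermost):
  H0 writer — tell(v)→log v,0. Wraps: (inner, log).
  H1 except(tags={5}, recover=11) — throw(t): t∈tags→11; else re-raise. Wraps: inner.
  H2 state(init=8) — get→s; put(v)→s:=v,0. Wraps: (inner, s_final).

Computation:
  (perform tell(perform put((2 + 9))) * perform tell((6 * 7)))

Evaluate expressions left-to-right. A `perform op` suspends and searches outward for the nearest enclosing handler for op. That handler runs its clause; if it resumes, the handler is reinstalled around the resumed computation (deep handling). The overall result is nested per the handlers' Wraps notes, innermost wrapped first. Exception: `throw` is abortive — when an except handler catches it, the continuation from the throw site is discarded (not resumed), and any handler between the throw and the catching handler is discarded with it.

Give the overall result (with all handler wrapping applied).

Working:
put(11) @ H2 ⇒ s:=11
tell(0) @ H0 ⇒ log+=0
tell(42) @ H0 ⇒ log+=42
H0 returns (0, (0, 42))
H1 returns (0, (0, 42))
H2 returns ((0, (0, 42)), 11)
= ((0, (0, 42)), 11)

Answer: ((0, (0, 42)), 11)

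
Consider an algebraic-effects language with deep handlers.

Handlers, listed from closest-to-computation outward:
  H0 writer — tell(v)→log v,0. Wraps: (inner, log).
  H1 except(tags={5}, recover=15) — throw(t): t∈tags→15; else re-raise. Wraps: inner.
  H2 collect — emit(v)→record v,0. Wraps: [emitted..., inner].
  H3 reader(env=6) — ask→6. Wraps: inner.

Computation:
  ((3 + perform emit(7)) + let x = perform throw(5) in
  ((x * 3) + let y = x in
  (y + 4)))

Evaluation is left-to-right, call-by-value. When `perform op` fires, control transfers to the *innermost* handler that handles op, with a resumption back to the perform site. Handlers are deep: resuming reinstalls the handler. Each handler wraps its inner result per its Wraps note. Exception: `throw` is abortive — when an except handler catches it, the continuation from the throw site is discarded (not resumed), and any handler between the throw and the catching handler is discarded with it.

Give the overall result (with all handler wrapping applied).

Answer: [7, 15]

Step-by-step:
emit(7) @ H2 ⇒ out+=7
throw(5) @ H1 caught ⇒ 15
H2 returns [7, 15]
H3 returns [7, 15]
= [7, 15]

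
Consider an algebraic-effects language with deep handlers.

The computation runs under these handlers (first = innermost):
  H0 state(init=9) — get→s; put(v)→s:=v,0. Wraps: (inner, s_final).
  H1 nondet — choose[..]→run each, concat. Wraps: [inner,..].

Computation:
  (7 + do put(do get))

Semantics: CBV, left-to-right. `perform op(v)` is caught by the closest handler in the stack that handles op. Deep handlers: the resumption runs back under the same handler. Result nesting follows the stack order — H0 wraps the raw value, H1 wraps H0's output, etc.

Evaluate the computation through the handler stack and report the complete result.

Answer: [(7, 9)]

Evaluation trace:
get @ H0 ⇒ 9
put(9) @ H0 ⇒ s:=9
H0 returns (7, 9)
H1 returns [(7, 9)]
= [(7, 9)]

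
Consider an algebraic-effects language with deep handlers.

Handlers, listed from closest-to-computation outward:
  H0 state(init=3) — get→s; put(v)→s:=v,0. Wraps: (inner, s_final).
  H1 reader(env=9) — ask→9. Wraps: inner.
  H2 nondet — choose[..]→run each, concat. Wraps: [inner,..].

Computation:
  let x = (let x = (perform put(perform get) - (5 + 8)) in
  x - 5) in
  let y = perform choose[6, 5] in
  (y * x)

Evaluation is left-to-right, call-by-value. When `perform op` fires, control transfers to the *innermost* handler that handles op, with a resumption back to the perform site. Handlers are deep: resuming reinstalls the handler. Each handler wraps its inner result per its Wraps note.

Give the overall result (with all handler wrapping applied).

Step-by-step:
get @ H0 ⇒ 3
put(3) @ H0 ⇒ s:=3
choose[6, 5] @ H2
  branch[0] choose=6:
    H0 returns (-108, 3)
    H1 returns (-108, 3)
    H2 returns [(-108, 3)]
  branch[1] choose=5:
    H0 returns (-90, 3)
    H1 returns (-90, 3)
    H2 returns [(-90, 3)]
= [(-108, 3), (-90, 3)]

Answer: [(-108, 3), (-90, 3)]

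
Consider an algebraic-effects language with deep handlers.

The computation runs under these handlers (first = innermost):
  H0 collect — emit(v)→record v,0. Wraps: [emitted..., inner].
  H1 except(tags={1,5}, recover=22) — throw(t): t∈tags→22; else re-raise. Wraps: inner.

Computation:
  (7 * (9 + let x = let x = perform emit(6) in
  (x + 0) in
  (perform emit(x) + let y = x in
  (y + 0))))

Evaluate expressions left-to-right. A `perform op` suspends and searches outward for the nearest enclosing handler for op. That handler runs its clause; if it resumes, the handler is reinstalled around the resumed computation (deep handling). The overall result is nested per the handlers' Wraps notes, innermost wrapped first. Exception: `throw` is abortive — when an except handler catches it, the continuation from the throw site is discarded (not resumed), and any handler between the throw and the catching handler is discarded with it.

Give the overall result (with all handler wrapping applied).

Evaluation trace:
emit(6) @ H0 ⇒ out+=6
emit(0) @ H0 ⇒ out+=0
H0 returns [6, 0, 63]
H1 returns [6, 0, 63]
= [6, 0, 63]

Answer: [6, 0, 63]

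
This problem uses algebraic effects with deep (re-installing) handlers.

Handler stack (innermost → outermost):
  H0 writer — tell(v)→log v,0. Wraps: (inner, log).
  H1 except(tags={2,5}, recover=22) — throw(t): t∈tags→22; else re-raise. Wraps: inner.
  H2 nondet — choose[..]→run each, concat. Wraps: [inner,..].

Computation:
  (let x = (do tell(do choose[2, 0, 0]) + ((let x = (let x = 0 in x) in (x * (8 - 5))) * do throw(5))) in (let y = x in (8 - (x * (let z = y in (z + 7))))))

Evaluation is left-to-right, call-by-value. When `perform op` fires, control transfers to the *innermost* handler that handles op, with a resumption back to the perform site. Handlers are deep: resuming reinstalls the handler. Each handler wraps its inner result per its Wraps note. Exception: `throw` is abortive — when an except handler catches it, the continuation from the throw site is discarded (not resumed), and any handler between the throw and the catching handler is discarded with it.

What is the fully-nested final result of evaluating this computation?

Answer: [22, 22, 22]

Step-by-step:
choose[2, 0, 0] @ H2
  branch[0] choose=2:
    tell(2) @ H0 ⇒ log+=2
    throw(5) @ H1 caught ⇒ 22
    H2 returns [22]
  branch[1] choose=0:
    tell(0) @ H0 ⇒ log+=0
    throw(5) @ H1 caught ⇒ 22
    H2 returns [22]
  branch[2] choose=0:
    tell(0) @ H0 ⇒ log+=0
    throw(5) @ H1 caught ⇒ 22
    H2 returns [22]
= [22, 22, 22]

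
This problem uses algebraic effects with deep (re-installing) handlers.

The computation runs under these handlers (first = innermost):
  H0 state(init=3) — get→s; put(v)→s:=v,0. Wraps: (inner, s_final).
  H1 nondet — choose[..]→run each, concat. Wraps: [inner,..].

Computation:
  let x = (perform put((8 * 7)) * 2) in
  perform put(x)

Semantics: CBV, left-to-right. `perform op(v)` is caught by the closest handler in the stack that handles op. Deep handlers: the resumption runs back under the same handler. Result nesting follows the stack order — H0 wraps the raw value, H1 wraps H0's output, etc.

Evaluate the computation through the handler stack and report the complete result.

Answer: [(0, 0)]

Working:
put(56) @ H0 ⇒ s:=56
put(0) @ H0 ⇒ s:=0
H0 returns (0, 0)
H1 returns [(0, 0)]
= [(0, 0)]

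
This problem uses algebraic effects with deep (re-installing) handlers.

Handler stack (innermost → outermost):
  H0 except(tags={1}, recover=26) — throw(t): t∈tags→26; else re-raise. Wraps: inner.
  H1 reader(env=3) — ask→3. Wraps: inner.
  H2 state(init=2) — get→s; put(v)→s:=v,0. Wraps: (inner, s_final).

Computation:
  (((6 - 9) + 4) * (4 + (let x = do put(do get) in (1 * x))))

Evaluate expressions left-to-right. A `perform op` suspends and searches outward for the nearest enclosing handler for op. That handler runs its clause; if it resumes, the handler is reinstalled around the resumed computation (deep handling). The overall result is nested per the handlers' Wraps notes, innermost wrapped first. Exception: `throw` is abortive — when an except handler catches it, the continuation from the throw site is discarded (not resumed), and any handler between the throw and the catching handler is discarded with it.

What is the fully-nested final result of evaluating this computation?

Working:
get @ H2 ⇒ 2
put(2) @ H2 ⇒ s:=2
H0 returns 4
H1 returns 4
H2 returns (4, 2)
= (4, 2)

Answer: (4, 2)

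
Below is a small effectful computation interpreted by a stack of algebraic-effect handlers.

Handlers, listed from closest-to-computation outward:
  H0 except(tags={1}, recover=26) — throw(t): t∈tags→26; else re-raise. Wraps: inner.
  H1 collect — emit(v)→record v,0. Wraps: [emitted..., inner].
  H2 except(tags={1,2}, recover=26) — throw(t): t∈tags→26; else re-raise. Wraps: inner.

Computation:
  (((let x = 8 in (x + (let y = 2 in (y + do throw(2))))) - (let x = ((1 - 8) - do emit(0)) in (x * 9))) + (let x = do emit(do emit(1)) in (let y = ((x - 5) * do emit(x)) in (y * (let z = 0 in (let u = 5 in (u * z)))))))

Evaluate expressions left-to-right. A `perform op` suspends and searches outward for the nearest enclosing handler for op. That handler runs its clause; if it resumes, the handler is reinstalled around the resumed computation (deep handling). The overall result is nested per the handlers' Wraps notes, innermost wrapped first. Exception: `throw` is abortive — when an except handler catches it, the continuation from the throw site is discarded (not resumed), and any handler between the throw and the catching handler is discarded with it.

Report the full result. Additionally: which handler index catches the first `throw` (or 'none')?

Answer: 26 ; first throw caught by: H2

Step-by-step:
throw(2) @ H0 re-raised
throw(2) @ H2 caught ⇒ 26
= 26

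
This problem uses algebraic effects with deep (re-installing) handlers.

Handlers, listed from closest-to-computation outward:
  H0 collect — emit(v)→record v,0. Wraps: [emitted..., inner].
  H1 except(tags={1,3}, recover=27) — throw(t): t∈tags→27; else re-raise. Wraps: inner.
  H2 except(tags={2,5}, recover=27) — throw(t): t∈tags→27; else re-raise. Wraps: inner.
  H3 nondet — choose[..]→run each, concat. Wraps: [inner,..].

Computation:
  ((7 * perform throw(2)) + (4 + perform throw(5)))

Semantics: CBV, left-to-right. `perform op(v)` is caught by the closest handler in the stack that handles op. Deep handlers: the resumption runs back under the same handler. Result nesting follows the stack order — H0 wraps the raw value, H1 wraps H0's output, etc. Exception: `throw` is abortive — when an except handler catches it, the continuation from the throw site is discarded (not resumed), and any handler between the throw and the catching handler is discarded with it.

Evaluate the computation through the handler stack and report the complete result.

Answer: [27]

Evaluation trace:
throw(2) @ H1 re-raised
throw(2) @ H2 caught ⇒ 27
H3 returns [27]
= [27]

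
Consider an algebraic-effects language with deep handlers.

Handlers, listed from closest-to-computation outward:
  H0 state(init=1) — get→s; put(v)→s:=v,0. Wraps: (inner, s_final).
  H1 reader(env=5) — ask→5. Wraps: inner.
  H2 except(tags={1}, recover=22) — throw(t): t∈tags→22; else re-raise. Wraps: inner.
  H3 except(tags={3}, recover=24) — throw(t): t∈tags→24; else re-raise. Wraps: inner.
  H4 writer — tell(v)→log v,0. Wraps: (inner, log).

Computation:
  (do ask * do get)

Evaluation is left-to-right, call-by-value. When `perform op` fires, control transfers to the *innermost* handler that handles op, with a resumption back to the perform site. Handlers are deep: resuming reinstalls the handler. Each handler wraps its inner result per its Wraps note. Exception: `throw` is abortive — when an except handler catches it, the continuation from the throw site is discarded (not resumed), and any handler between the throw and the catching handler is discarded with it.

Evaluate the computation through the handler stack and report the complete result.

Working:
ask @ H1 ⇒ 5
get @ H0 ⇒ 1
H0 returns (5, 1)
H1 returns (5, 1)
H2 returns (5, 1)
H3 returns (5, 1)
H4 returns ((5, 1), ())
= ((5, 1), ())

Answer: ((5, 1), ())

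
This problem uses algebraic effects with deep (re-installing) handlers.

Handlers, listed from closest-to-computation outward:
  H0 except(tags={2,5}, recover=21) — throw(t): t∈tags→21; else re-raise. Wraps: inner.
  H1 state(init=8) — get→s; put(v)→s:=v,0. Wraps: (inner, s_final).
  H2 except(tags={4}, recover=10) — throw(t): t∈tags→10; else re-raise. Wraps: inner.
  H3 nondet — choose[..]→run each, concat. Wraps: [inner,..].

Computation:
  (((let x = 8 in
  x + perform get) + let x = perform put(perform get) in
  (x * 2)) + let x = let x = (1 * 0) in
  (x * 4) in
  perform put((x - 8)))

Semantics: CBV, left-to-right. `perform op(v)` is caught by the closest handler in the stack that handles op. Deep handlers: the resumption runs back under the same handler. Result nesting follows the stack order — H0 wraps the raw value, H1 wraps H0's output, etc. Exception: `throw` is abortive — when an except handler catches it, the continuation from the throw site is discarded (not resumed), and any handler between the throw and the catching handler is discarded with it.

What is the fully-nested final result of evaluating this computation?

Evaluation trace:
get @ H1 ⇒ 8
get @ H1 ⇒ 8
put(8) @ H1 ⇒ s:=8
put(-8) @ H1 ⇒ s:=-8
H0 returns 16
H1 returns (16, -8)
H2 returns (16, -8)
H3 returns [(16, -8)]
= [(16, -8)]

Answer: [(16, -8)]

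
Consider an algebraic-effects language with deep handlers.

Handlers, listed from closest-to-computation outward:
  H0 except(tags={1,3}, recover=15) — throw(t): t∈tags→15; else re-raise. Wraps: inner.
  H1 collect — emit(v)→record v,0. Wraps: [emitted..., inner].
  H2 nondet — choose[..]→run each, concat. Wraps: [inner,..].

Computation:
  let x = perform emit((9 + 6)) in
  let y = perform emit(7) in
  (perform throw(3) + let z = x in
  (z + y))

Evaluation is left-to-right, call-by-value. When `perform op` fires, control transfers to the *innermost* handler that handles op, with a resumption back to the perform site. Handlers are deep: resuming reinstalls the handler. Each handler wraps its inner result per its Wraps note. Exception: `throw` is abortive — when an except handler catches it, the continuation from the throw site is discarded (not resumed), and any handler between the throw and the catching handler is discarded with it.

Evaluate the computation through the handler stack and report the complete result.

Working:
emit(15) @ H1 ⇒ out+=15
emit(7) @ H1 ⇒ out+=7
throw(3) @ H0 caught ⇒ 15
H1 returns [15, 7, 15]
H2 returns [[15, 7, 15]]
= [[15, 7, 15]]

Answer: [[15, 7, 15]]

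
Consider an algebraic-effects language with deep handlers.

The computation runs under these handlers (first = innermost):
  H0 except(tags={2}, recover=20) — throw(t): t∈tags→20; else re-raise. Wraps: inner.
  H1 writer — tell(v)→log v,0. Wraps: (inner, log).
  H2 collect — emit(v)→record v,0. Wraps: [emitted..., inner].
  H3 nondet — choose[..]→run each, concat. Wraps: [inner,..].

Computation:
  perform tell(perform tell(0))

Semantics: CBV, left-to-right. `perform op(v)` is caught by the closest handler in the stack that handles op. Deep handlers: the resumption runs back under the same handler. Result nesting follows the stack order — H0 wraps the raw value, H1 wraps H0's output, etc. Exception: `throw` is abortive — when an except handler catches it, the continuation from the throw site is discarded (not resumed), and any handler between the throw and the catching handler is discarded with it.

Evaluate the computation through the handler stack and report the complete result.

Step-by-step:
tell(0) @ H1 ⇒ log+=0
tell(0) @ H1 ⇒ log+=0
H0 returns 0
H1 returns (0, (0, 0))
H2 returns [(0, (0, 0))]
H3 returns [[(0, (0, 0))]]
= [[(0, (0, 0))]]

Answer: [[(0, (0, 0))]]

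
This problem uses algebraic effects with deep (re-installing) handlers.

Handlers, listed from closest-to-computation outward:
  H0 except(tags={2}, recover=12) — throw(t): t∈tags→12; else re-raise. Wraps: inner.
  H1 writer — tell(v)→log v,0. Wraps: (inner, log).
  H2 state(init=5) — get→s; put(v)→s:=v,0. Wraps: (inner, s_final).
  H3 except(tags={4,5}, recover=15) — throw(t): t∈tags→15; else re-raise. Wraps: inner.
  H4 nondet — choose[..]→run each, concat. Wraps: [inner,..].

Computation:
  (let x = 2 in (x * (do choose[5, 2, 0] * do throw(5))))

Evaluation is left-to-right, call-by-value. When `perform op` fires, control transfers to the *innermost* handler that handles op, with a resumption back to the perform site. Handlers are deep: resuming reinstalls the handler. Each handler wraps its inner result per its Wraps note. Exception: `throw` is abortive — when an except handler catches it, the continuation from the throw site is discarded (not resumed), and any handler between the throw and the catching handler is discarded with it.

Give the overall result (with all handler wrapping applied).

Step-by-step:
choose[5, 2, 0] @ H4
  branch[0] choose=5:
    throw(5) @ H0 re-raised
    throw(5) @ H3 caught ⇒ 15
    H4 returns [15]
  branch[1] choose=2:
    throw(5) @ H0 re-raised
    throw(5) @ H3 caught ⇒ 15
    H4 returns [15]
  branch[2] choose=0:
    throw(5) @ H0 re-raised
    throw(5) @ H3 caught ⇒ 15
    H4 returns [15]
= [15, 15, 15]

Answer: [15, 15, 15]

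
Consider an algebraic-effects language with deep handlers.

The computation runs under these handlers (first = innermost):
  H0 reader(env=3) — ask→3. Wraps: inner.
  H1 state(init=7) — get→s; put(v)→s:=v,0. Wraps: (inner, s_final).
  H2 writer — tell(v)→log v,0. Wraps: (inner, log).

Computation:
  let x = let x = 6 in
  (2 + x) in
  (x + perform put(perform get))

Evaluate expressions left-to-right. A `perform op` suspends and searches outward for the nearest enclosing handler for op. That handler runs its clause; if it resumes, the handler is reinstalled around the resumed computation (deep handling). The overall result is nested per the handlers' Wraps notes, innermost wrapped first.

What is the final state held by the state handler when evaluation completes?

Step-by-step:
get @ H1 ⇒ 7
put(7) @ H1 ⇒ s:=7
H0 returns 8
H1 returns (8, 7)
H2 returns ((8, 7), ())
= ((8, 7), ())

Answer: 7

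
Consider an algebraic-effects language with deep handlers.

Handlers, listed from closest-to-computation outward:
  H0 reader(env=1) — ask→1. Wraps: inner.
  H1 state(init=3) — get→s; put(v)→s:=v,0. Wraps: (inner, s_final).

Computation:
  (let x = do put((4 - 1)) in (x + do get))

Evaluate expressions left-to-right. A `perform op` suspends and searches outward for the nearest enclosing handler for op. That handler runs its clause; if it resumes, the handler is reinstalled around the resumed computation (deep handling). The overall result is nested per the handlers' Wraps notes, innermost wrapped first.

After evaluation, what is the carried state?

Evaluation trace:
put(3) @ H1 ⇒ s:=3
get @ H1 ⇒ 3
H0 returns 3
H1 returns (3, 3)
= (3, 3)

Answer: 3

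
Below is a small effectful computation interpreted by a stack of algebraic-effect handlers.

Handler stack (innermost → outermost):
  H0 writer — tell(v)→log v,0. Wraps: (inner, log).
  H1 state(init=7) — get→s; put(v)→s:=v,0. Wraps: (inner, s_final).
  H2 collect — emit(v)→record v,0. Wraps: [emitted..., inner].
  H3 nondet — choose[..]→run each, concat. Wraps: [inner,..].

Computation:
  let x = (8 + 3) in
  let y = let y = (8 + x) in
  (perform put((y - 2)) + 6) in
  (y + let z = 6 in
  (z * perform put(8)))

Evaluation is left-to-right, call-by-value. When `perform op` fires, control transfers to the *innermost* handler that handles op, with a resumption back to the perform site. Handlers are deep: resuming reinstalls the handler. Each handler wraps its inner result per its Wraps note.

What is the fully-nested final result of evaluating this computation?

Working:
put(17) @ H1 ⇒ s:=17
put(8) @ H1 ⇒ s:=8
H0 returns (6, ())
H1 returns ((6, ()), 8)
H2 returns [((6, ()), 8)]
H3 returns [[((6, ()), 8)]]
= [[((6, ()), 8)]]

Answer: [[((6, ()), 8)]]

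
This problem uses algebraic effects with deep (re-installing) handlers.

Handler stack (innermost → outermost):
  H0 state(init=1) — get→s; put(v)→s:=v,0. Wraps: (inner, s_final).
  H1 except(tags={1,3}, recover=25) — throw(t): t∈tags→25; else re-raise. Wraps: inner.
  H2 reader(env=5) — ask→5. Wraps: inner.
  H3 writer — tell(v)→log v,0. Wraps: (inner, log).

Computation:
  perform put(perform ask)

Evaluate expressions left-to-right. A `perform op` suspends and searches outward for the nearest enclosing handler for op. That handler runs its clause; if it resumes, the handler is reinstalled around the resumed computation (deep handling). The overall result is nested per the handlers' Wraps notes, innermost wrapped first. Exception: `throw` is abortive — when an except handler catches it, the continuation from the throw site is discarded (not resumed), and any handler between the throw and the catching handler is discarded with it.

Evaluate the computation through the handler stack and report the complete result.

Working:
ask @ H2 ⇒ 5
put(5) @ H0 ⇒ s:=5
H0 returns (0, 5)
H1 returns (0, 5)
H2 returns (0, 5)
H3 returns ((0, 5), ())
= ((0, 5), ())

Answer: ((0, 5), ())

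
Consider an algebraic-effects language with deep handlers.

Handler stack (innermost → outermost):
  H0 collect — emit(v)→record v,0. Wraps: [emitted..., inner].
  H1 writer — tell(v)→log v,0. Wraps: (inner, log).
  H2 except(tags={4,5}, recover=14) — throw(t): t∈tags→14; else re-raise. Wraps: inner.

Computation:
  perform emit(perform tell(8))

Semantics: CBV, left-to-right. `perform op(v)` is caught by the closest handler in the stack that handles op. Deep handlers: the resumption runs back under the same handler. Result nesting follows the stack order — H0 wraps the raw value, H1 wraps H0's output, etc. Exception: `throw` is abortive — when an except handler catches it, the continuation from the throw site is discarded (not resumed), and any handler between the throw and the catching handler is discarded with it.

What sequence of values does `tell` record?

Step-by-step:
tell(8) @ H1 ⇒ log+=8
emit(0) @ H0 ⇒ out+=0
H0 returns [0, 0]
H1 returns ([0, 0], (8))
H2 returns ([0, 0], (8))
= ([0, 0], (8))

Answer: (8)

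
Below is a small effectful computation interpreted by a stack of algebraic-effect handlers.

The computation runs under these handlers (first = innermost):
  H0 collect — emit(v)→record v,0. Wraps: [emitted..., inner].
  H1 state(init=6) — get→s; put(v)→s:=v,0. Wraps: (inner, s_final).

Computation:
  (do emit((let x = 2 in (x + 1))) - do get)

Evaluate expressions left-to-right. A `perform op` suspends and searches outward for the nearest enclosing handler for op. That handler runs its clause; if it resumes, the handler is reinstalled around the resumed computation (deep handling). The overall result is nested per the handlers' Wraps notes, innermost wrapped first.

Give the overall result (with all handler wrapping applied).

Answer: ([3, -6], 6)

Evaluation trace:
emit(3) @ H0 ⇒ out+=3
get @ H1 ⇒ 6
H0 returns [3, -6]
H1 returns ([3, -6], 6)
= ([3, -6], 6)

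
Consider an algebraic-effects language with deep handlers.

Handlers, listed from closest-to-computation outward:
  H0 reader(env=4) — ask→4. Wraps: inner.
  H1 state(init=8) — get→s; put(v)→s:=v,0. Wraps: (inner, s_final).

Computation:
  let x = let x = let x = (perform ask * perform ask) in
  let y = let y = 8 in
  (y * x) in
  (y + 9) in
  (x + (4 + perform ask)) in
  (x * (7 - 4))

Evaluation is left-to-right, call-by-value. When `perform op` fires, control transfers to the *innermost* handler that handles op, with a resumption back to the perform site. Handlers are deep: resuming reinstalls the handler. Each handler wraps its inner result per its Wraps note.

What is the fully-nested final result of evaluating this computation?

Step-by-step:
ask @ H0 ⇒ 4
ask @ H0 ⇒ 4
ask @ H0 ⇒ 4
H0 returns 435
H1 returns (435, 8)
= (435, 8)

Answer: (435, 8)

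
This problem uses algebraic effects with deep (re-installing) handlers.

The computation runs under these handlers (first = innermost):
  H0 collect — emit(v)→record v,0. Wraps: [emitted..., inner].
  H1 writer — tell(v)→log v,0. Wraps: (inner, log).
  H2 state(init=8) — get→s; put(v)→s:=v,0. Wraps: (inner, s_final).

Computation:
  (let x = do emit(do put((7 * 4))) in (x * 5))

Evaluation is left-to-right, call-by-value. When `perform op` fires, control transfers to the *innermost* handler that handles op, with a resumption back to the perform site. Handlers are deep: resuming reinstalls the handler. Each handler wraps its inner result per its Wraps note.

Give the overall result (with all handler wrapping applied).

Answer: (([0, 0], ()), 28)

Step-by-step:
put(28) @ H2 ⇒ s:=28
emit(0) @ H0 ⇒ out+=0
H0 returns [0, 0]
H1 returns ([0, 0], ())
H2 returns (([0, 0], ()), 28)
= (([0, 0], ()), 28)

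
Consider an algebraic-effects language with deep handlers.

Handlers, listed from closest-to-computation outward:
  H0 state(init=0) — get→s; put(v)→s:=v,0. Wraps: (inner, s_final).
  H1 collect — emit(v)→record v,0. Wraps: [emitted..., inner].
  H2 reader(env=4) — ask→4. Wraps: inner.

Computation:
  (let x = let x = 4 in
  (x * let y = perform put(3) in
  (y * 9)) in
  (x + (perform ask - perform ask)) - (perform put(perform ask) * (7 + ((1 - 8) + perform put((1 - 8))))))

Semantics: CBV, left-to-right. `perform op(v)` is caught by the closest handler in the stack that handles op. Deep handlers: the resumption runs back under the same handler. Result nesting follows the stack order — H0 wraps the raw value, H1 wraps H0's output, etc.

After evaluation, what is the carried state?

Evaluation trace:
put(3) @ H0 ⇒ s:=3
ask @ H2 ⇒ 4
ask @ H2 ⇒ 4
ask @ H2 ⇒ 4
put(4) @ H0 ⇒ s:=4
put(-7) @ H0 ⇒ s:=-7
H0 returns (0, -7)
H1 returns [(0, -7)]
H2 returns [(0, -7)]
= [(0, -7)]

Answer: -7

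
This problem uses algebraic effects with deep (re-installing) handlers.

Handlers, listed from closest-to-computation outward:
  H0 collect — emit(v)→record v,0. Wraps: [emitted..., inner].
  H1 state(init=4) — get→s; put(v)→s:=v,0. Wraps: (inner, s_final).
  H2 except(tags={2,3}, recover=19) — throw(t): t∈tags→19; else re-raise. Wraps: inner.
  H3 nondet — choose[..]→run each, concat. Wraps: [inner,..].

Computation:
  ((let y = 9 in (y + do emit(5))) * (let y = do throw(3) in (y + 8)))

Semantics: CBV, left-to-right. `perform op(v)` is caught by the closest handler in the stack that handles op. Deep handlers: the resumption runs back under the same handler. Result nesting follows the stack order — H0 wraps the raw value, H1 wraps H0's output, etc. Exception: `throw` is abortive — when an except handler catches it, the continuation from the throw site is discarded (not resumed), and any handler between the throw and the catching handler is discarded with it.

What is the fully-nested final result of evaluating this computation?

Answer: [19]

Step-by-step:
emit(5) @ H0 ⇒ out+=5
throw(3) @ H2 caught ⇒ 19
H3 returns [19]
= [19]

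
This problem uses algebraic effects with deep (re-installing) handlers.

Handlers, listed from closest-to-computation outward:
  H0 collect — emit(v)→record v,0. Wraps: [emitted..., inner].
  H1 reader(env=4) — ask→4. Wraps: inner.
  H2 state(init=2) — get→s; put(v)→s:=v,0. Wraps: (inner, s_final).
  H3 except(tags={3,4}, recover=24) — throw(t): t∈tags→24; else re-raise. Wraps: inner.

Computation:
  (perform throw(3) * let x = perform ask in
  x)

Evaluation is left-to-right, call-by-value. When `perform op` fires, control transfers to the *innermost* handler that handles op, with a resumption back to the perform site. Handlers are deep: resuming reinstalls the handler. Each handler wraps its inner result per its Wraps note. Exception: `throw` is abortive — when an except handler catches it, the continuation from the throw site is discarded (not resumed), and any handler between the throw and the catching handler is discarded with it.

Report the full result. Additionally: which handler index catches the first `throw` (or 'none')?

Step-by-step:
throw(3) @ H3 caught ⇒ 24
= 24

Answer: 24 ; first throw caught by: H3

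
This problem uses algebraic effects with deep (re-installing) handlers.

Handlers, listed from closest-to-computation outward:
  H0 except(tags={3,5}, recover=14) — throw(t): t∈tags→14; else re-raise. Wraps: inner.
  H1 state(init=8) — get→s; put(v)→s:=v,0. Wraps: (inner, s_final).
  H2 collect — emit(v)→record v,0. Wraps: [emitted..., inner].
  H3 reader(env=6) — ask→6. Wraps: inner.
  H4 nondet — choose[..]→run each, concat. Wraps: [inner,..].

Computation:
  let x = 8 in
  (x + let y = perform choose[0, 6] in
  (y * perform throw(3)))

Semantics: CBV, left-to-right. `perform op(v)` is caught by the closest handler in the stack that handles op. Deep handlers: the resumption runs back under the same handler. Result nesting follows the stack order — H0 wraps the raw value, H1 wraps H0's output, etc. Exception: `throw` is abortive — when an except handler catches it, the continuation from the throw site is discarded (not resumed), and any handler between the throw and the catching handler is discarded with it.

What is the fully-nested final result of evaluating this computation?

Evaluation trace:
choose[0, 6] @ H4
  branch[0] choose=0:
    throw(3) @ H0 caught ⇒ 14
    H1 returns (14, 8)
    H2 returns [(14, 8)]
    H3 returns [(14, 8)]
    H4 returns [[(14, 8)]]
  branch[1] choose=6:
    throw(3) @ H0 caught ⇒ 14
    H1 returns (14, 8)
    H2 returns [(14, 8)]
    H3 returns [(14, 8)]
    H4 returns [[(14, 8)]]
= [[(14, 8)], [(14, 8)]]

Answer: [[(14, 8)], [(14, 8)]]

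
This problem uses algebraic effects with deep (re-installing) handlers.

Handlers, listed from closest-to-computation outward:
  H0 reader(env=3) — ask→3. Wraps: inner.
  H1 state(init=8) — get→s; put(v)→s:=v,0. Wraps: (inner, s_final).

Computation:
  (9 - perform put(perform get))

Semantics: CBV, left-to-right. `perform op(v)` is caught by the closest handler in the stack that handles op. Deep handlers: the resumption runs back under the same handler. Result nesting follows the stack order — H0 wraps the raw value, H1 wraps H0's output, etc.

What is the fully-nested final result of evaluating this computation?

Working:
get @ H1 ⇒ 8
put(8) @ H1 ⇒ s:=8
H0 returns 9
H1 returns (9, 8)
= (9, 8)

Answer: (9, 8)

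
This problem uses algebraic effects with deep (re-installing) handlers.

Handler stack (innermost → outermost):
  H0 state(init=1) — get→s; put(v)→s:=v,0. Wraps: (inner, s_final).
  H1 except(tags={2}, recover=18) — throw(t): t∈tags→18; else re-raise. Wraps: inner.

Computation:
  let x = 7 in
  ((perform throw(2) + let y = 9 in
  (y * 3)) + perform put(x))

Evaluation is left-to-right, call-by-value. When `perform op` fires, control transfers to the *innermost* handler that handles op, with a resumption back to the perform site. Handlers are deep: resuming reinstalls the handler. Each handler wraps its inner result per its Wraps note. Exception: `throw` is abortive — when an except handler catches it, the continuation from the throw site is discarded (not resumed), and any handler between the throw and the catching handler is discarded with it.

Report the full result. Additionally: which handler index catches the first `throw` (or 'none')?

Answer: 18 ; first throw caught by: H1

Evaluation trace:
throw(2) @ H1 caught ⇒ 18
= 18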